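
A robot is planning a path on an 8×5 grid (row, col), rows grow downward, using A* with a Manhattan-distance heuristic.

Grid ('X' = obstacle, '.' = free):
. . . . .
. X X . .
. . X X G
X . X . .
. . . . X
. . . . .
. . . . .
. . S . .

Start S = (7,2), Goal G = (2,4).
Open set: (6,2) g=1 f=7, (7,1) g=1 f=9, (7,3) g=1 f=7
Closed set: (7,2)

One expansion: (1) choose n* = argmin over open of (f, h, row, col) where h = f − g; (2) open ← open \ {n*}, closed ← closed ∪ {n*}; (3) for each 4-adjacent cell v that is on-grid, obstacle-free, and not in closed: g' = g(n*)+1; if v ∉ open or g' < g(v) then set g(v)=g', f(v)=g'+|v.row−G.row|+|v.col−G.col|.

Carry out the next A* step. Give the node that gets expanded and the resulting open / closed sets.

step 1: expand (6,2) (f=7, h=6) → closed; open now [(5,2) g=2 f=7, (6,1) g=2 f=9, (6,3) g=2 f=7, (7,1) g=1 f=9, (7,3) g=1 f=7]

expanded=(6,2); open=[(5,2) g=2 f=7, (6,1) g=2 f=9, (6,3) g=2 f=7, (7,1) g=1 f=9, (7,3) g=1 f=7]; closed=[(6,2), (7,2)]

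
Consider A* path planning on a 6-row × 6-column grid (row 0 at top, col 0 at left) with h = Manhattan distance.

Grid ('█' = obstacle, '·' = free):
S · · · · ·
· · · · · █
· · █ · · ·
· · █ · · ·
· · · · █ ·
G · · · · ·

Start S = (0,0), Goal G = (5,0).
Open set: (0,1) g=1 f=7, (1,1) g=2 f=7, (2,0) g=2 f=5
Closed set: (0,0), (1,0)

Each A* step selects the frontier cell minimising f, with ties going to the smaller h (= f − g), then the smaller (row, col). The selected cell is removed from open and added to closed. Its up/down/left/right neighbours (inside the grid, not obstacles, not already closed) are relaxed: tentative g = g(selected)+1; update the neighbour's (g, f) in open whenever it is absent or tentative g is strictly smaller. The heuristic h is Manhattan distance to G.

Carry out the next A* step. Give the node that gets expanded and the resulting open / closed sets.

step 1: expand (2,0) (f=5, h=3) → closed; open now [(0,1) g=1 f=7, (1,1) g=2 f=7, (2,1) g=3 f=7, (3,0) g=3 f=5]

expanded=(2,0); open=[(0,1) g=1 f=7, (1,1) g=2 f=7, (2,1) g=3 f=7, (3,0) g=3 f=5]; closed=[(0,0), (1,0), (2,0)]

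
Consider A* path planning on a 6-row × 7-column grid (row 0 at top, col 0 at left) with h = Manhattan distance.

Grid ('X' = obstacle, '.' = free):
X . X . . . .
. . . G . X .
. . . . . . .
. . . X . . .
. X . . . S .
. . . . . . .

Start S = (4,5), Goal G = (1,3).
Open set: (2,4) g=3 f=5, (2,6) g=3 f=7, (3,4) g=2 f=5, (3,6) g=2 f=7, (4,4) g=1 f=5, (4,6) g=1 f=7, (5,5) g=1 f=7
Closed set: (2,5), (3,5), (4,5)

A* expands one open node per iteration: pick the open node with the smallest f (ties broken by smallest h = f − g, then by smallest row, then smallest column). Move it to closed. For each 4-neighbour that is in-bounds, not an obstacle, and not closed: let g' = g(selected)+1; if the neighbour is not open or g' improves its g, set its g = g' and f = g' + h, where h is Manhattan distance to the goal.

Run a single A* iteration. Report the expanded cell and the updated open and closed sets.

step 1: expand (2,4) (f=5, h=2) → closed; open now [(1,4) g=4 f=5, (2,3) g=4 f=5, (2,6) g=3 f=7, (3,4) g=2 f=5, (3,6) g=2 f=7, (4,4) g=1 f=5, (4,6) g=1 f=7, (5,5) g=1 f=7]

expanded=(2,4); open=[(1,4) g=4 f=5, (2,3) g=4 f=5, (2,6) g=3 f=7, (3,4) g=2 f=5, (3,6) g=2 f=7, (4,4) g=1 f=5, (4,6) g=1 f=7, (5,5) g=1 f=7]; closed=[(2,4), (2,5), (3,5), (4,5)]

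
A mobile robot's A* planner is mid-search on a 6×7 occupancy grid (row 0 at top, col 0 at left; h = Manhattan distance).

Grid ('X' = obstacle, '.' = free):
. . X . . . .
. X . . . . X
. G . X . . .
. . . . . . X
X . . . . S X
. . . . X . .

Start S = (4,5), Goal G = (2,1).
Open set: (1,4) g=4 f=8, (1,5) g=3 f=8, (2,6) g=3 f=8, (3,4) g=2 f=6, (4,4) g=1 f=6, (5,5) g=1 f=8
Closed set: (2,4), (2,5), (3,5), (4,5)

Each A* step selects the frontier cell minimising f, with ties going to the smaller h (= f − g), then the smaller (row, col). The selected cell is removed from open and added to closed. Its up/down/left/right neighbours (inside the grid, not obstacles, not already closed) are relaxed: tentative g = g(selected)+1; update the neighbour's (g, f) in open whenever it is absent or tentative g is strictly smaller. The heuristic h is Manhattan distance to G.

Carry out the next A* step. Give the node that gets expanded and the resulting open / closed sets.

expanded=(3,4); open=[(1,4) g=4 f=8, (1,5) g=3 f=8, (2,6) g=3 f=8, (3,3) g=3 f=6, (4,4) g=1 f=6, (5,5) g=1 f=8]; closed=[(2,4), (2,5), (3,4), (3,5), (4,5)]

step 1: expand (3,4) (f=6, h=4) → closed; open now [(1,4) g=4 f=8, (1,5) g=3 f=8, (2,6) g=3 f=8, (3,3) g=3 f=6, (4,4) g=1 f=6, (5,5) g=1 f=8]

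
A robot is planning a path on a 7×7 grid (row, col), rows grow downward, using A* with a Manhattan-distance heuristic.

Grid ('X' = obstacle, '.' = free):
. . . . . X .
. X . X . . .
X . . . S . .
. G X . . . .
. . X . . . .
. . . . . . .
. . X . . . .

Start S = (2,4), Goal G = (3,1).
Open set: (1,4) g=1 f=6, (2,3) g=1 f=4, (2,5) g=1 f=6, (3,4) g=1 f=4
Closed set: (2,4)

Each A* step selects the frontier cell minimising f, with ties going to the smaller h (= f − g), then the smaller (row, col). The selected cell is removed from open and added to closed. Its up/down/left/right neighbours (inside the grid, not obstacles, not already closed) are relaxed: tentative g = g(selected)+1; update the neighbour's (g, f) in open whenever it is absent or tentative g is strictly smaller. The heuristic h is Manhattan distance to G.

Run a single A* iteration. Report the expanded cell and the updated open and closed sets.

step 1: expand (2,3) (f=4, h=3) → closed; open now [(1,4) g=1 f=6, (2,2) g=2 f=4, (2,5) g=1 f=6, (3,3) g=2 f=4, (3,4) g=1 f=4]

expanded=(2,3); open=[(1,4) g=1 f=6, (2,2) g=2 f=4, (2,5) g=1 f=6, (3,3) g=2 f=4, (3,4) g=1 f=4]; closed=[(2,3), (2,4)]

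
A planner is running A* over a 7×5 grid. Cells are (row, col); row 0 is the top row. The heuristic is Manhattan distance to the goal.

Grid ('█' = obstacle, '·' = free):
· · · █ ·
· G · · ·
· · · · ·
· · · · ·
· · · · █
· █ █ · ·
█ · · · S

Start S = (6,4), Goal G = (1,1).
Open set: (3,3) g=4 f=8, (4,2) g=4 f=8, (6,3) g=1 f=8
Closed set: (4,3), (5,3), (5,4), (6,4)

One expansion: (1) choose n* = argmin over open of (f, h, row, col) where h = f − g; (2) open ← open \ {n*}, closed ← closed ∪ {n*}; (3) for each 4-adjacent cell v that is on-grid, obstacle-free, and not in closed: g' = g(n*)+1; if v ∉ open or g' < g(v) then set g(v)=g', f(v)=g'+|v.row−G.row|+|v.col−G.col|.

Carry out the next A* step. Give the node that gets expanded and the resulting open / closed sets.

expanded=(3,3); open=[(2,3) g=5 f=8, (3,2) g=5 f=8, (3,4) g=5 f=10, (4,2) g=4 f=8, (6,3) g=1 f=8]; closed=[(3,3), (4,3), (5,3), (5,4), (6,4)]

step 1: expand (3,3) (f=8, h=4) → closed; open now [(2,3) g=5 f=8, (3,2) g=5 f=8, (3,4) g=5 f=10, (4,2) g=4 f=8, (6,3) g=1 f=8]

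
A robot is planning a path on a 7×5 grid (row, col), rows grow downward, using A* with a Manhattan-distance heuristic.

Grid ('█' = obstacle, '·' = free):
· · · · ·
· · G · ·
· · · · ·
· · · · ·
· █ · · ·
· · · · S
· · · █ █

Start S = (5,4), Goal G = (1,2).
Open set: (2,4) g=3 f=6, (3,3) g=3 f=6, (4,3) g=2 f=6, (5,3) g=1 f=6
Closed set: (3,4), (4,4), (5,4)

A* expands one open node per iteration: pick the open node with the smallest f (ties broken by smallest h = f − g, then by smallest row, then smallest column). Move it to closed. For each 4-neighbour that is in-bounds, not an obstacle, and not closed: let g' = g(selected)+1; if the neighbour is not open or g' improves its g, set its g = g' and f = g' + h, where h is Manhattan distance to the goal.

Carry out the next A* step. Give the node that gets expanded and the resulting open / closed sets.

step 1: expand (2,4) (f=6, h=3) → closed; open now [(1,4) g=4 f=6, (2,3) g=4 f=6, (3,3) g=3 f=6, (4,3) g=2 f=6, (5,3) g=1 f=6]

expanded=(2,4); open=[(1,4) g=4 f=6, (2,3) g=4 f=6, (3,3) g=3 f=6, (4,3) g=2 f=6, (5,3) g=1 f=6]; closed=[(2,4), (3,4), (4,4), (5,4)]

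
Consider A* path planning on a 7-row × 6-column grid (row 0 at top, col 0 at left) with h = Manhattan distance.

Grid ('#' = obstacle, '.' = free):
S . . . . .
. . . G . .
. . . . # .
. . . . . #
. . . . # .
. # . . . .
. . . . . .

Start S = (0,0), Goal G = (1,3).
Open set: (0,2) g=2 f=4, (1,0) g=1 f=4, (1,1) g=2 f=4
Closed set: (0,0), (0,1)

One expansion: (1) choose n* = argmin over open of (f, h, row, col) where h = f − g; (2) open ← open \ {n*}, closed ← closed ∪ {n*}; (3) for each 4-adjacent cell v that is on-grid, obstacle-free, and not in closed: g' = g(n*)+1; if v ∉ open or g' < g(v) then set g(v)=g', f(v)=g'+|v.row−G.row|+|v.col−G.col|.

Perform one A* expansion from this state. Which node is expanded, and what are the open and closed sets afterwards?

expanded=(0,2); open=[(0,3) g=3 f=4, (1,0) g=1 f=4, (1,1) g=2 f=4, (1,2) g=3 f=4]; closed=[(0,0), (0,1), (0,2)]

step 1: expand (0,2) (f=4, h=2) → closed; open now [(0,3) g=3 f=4, (1,0) g=1 f=4, (1,1) g=2 f=4, (1,2) g=3 f=4]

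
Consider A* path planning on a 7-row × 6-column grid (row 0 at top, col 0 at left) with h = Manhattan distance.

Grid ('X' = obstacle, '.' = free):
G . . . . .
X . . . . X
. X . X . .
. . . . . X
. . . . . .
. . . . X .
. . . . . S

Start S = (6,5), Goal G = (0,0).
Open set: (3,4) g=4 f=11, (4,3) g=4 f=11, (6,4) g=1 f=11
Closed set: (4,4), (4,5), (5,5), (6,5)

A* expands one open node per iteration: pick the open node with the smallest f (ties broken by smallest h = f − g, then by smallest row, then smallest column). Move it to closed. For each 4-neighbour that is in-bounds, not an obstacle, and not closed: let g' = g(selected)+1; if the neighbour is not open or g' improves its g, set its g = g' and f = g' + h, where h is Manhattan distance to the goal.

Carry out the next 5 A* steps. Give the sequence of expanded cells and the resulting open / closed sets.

step 1: expand (3,4) (f=11, h=7) → closed; open now [(2,4) g=5 f=11, (3,3) g=5 f=11, (4,3) g=4 f=11, (6,4) g=1 f=11]
step 2: expand (2,4) (f=11, h=6) → closed; open now [(1,4) g=6 f=11, (2,5) g=6 f=13, (3,3) g=5 f=11, (4,3) g=4 f=11, (6,4) g=1 f=11]
step 3: expand (1,4) (f=11, h=5) → closed; open now [(0,4) g=7 f=11, (1,3) g=7 f=11, (2,5) g=6 f=13, (3,3) g=5 f=11, (4,3) g=4 f=11, (6,4) g=1 f=11]
step 4: expand (0,4) (f=11, h=4) → closed; open now [(0,3) g=8 f=11, (0,5) g=8 f=13, (1,3) g=7 f=11, (2,5) g=6 f=13, (3,3) g=5 f=11, (4,3) g=4 f=11, (6,4) g=1 f=11]
step 5: expand (0,3) (f=11, h=3) → closed; open now [(0,2) g=9 f=11, (0,5) g=8 f=13, (1,3) g=7 f=11, (2,5) g=6 f=13, (3,3) g=5 f=11, (4,3) g=4 f=11, (6,4) g=1 f=11]

order=[(3,4) → (2,4) → (1,4) → (0,4) → (0,3)]; open=[(0,2) g=9 f=11, (0,5) g=8 f=13, (1,3) g=7 f=11, (2,5) g=6 f=13, (3,3) g=5 f=11, (4,3) g=4 f=11, (6,4) g=1 f=11]; closed=[(0,3), (0,4), (1,4), (2,4), (3,4), (4,4), (4,5), (5,5), (6,5)]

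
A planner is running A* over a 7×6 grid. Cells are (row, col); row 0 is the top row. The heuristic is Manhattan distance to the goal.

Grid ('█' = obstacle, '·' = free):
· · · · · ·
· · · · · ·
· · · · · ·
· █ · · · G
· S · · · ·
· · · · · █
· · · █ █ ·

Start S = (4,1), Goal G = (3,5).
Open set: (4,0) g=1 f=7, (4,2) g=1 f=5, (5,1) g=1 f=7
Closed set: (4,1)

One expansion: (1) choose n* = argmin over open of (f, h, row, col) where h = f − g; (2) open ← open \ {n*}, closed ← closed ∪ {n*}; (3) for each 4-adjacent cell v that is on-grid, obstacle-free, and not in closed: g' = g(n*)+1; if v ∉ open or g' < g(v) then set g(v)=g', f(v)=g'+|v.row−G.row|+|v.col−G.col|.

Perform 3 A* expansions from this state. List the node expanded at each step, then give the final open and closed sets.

step 1: expand (4,2) (f=5, h=4) → closed; open now [(3,2) g=2 f=5, (4,0) g=1 f=7, (4,3) g=2 f=5, (5,1) g=1 f=7, (5,2) g=2 f=7]
step 2: expand (3,2) (f=5, h=3) → closed; open now [(2,2) g=3 f=7, (3,3) g=3 f=5, (4,0) g=1 f=7, (4,3) g=2 f=5, (5,1) g=1 f=7, (5,2) g=2 f=7]
step 3: expand (3,3) (f=5, h=2) → closed; open now [(2,2) g=3 f=7, (2,3) g=4 f=7, (3,4) g=4 f=5, (4,0) g=1 f=7, (4,3) g=2 f=5, (5,1) g=1 f=7, (5,2) g=2 f=7]

order=[(4,2) → (3,2) → (3,3)]; open=[(2,2) g=3 f=7, (2,3) g=4 f=7, (3,4) g=4 f=5, (4,0) g=1 f=7, (4,3) g=2 f=5, (5,1) g=1 f=7, (5,2) g=2 f=7]; closed=[(3,2), (3,3), (4,1), (4,2)]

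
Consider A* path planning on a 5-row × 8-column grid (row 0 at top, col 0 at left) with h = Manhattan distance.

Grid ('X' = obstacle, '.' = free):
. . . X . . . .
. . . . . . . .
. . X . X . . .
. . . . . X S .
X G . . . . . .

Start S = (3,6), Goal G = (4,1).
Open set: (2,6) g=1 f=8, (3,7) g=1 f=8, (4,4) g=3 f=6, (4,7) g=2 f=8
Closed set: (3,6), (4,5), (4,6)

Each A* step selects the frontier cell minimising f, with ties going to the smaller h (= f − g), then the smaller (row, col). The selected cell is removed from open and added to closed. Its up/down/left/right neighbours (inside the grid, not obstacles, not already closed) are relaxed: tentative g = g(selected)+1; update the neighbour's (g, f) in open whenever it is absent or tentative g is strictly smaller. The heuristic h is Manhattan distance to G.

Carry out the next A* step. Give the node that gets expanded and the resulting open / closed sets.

expanded=(4,4); open=[(2,6) g=1 f=8, (3,4) g=4 f=8, (3,7) g=1 f=8, (4,3) g=4 f=6, (4,7) g=2 f=8]; closed=[(3,6), (4,4), (4,5), (4,6)]

step 1: expand (4,4) (f=6, h=3) → closed; open now [(2,6) g=1 f=8, (3,4) g=4 f=8, (3,7) g=1 f=8, (4,3) g=4 f=6, (4,7) g=2 f=8]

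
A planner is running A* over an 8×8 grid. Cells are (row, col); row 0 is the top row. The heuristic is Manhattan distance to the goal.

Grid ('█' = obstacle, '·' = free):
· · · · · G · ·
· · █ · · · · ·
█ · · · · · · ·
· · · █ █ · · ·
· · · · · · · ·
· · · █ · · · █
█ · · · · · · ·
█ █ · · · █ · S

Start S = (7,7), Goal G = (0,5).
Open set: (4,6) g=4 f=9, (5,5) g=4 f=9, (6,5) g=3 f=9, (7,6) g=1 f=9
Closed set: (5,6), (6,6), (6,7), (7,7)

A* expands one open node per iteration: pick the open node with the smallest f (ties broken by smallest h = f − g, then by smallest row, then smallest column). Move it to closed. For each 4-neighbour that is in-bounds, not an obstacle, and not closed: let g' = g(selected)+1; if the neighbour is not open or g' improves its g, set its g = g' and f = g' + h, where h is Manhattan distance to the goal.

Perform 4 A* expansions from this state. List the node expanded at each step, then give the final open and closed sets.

step 1: expand (4,6) (f=9, h=5) → closed; open now [(3,6) g=5 f=9, (4,5) g=5 f=9, (4,7) g=5 f=11, (5,5) g=4 f=9, (6,5) g=3 f=9, (7,6) g=1 f=9]
step 2: expand (3,6) (f=9, h=4) → closed; open now [(2,6) g=6 f=9, (3,5) g=6 f=9, (3,7) g=6 f=11, (4,5) g=5 f=9, (4,7) g=5 f=11, (5,5) g=4 f=9, (6,5) g=3 f=9, (7,6) g=1 f=9]
step 3: expand (2,6) (f=9, h=3) → closed; open now [(1,6) g=7 f=9, (2,5) g=7 f=9, (2,7) g=7 f=11, (3,5) g=6 f=9, (3,7) g=6 f=11, (4,5) g=5 f=9, (4,7) g=5 f=11, (5,5) g=4 f=9, (6,5) g=3 f=9, (7,6) g=1 f=9]
step 4: expand (1,6) (f=9, h=2) → closed; open now [(0,6) g=8 f=9, (1,5) g=8 f=9, (1,7) g=8 f=11, (2,5) g=7 f=9, (2,7) g=7 f=11, (3,5) g=6 f=9, (3,7) g=6 f=11, (4,5) g=5 f=9, (4,7) g=5 f=11, (5,5) g=4 f=9, (6,5) g=3 f=9, (7,6) g=1 f=9]

order=[(4,6) → (3,6) → (2,6) → (1,6)]; open=[(0,6) g=8 f=9, (1,5) g=8 f=9, (1,7) g=8 f=11, (2,5) g=7 f=9, (2,7) g=7 f=11, (3,5) g=6 f=9, (3,7) g=6 f=11, (4,5) g=5 f=9, (4,7) g=5 f=11, (5,5) g=4 f=9, (6,5) g=3 f=9, (7,6) g=1 f=9]; closed=[(1,6), (2,6), (3,6), (4,6), (5,6), (6,6), (6,7), (7,7)]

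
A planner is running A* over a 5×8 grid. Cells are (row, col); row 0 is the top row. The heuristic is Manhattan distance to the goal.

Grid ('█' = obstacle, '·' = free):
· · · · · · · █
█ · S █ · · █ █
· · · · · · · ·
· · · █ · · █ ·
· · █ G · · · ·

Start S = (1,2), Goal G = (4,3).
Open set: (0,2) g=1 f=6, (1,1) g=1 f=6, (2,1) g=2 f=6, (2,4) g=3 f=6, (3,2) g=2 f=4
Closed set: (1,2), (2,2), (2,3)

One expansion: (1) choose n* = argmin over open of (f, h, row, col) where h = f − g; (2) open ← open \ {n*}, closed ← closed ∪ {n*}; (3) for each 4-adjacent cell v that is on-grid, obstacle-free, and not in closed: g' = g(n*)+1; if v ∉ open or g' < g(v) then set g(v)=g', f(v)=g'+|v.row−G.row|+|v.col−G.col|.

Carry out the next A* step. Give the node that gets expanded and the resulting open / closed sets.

expanded=(3,2); open=[(0,2) g=1 f=6, (1,1) g=1 f=6, (2,1) g=2 f=6, (2,4) g=3 f=6, (3,1) g=3 f=6]; closed=[(1,2), (2,2), (2,3), (3,2)]

step 1: expand (3,2) (f=4, h=2) → closed; open now [(0,2) g=1 f=6, (1,1) g=1 f=6, (2,1) g=2 f=6, (2,4) g=3 f=6, (3,1) g=3 f=6]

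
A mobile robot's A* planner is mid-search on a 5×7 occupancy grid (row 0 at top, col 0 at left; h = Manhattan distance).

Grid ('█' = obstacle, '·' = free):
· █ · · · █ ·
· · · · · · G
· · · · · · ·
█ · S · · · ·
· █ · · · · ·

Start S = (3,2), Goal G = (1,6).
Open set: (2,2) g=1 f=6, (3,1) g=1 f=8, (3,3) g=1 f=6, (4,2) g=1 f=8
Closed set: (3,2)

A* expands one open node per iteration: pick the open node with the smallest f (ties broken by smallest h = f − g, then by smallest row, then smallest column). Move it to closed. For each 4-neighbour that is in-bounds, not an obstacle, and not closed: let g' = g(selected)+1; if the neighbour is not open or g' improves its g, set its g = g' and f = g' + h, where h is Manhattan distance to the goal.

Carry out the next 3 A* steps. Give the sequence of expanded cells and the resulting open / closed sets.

order=[(2,2) → (1,2) → (1,3)]; open=[(0,2) g=3 f=8, (0,3) g=4 f=8, (1,1) g=3 f=8, (1,4) g=4 f=6, (2,1) g=2 f=8, (2,3) g=2 f=6, (3,1) g=1 f=8, (3,3) g=1 f=6, (4,2) g=1 f=8]; closed=[(1,2), (1,3), (2,2), (3,2)]

step 1: expand (2,2) (f=6, h=5) → closed; open now [(1,2) g=2 f=6, (2,1) g=2 f=8, (2,3) g=2 f=6, (3,1) g=1 f=8, (3,3) g=1 f=6, (4,2) g=1 f=8]
step 2: expand (1,2) (f=6, h=4) → closed; open now [(0,2) g=3 f=8, (1,1) g=3 f=8, (1,3) g=3 f=6, (2,1) g=2 f=8, (2,3) g=2 f=6, (3,1) g=1 f=8, (3,3) g=1 f=6, (4,2) g=1 f=8]
step 3: expand (1,3) (f=6, h=3) → closed; open now [(0,2) g=3 f=8, (0,3) g=4 f=8, (1,1) g=3 f=8, (1,4) g=4 f=6, (2,1) g=2 f=8, (2,3) g=2 f=6, (3,1) g=1 f=8, (3,3) g=1 f=6, (4,2) g=1 f=8]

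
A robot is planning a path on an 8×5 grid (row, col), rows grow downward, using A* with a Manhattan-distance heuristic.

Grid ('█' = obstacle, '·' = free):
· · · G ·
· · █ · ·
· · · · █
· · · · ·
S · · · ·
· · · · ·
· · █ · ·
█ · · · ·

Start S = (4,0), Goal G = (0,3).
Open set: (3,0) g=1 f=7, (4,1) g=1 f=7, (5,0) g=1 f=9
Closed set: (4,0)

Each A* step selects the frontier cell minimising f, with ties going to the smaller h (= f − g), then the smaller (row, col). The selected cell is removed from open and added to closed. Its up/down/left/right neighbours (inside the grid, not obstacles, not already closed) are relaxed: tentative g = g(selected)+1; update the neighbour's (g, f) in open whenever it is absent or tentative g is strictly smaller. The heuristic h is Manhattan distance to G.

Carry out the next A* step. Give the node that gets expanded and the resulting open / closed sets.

expanded=(3,0); open=[(2,0) g=2 f=7, (3,1) g=2 f=7, (4,1) g=1 f=7, (5,0) g=1 f=9]; closed=[(3,0), (4,0)]

step 1: expand (3,0) (f=7, h=6) → closed; open now [(2,0) g=2 f=7, (3,1) g=2 f=7, (4,1) g=1 f=7, (5,0) g=1 f=9]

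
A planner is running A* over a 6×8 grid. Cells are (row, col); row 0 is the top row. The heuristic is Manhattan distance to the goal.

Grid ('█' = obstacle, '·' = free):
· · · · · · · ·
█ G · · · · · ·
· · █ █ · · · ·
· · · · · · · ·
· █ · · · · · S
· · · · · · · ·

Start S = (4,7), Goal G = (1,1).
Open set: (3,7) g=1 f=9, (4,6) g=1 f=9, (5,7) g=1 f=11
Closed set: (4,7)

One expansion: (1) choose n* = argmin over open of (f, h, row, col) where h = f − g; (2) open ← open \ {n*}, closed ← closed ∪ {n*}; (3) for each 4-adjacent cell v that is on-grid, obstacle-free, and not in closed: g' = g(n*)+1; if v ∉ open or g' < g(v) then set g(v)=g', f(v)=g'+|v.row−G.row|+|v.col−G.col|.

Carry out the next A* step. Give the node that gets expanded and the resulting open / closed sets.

step 1: expand (3,7) (f=9, h=8) → closed; open now [(2,7) g=2 f=9, (3,6) g=2 f=9, (4,6) g=1 f=9, (5,7) g=1 f=11]

expanded=(3,7); open=[(2,7) g=2 f=9, (3,6) g=2 f=9, (4,6) g=1 f=9, (5,7) g=1 f=11]; closed=[(3,7), (4,7)]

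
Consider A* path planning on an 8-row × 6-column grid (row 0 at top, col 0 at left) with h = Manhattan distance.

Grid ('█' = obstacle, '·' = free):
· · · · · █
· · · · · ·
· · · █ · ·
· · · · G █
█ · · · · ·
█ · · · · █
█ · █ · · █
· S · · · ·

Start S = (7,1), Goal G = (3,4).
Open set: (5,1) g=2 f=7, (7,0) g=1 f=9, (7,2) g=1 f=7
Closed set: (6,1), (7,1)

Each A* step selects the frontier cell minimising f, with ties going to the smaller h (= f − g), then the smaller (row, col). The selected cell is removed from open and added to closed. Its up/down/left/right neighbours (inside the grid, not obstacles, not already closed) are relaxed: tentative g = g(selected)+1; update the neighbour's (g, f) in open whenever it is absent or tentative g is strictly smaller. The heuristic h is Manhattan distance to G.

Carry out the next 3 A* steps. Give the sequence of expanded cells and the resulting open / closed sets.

step 1: expand (5,1) (f=7, h=5) → closed; open now [(4,1) g=3 f=7, (5,2) g=3 f=7, (7,0) g=1 f=9, (7,2) g=1 f=7]
step 2: expand (4,1) (f=7, h=4) → closed; open now [(3,1) g=4 f=7, (4,2) g=4 f=7, (5,2) g=3 f=7, (7,0) g=1 f=9, (7,2) g=1 f=7]
step 3: expand (3,1) (f=7, h=3) → closed; open now [(2,1) g=5 f=9, (3,0) g=5 f=9, (3,2) g=5 f=7, (4,2) g=4 f=7, (5,2) g=3 f=7, (7,0) g=1 f=9, (7,2) g=1 f=7]

order=[(5,1) → (4,1) → (3,1)]; open=[(2,1) g=5 f=9, (3,0) g=5 f=9, (3,2) g=5 f=7, (4,2) g=4 f=7, (5,2) g=3 f=7, (7,0) g=1 f=9, (7,2) g=1 f=7]; closed=[(3,1), (4,1), (5,1), (6,1), (7,1)]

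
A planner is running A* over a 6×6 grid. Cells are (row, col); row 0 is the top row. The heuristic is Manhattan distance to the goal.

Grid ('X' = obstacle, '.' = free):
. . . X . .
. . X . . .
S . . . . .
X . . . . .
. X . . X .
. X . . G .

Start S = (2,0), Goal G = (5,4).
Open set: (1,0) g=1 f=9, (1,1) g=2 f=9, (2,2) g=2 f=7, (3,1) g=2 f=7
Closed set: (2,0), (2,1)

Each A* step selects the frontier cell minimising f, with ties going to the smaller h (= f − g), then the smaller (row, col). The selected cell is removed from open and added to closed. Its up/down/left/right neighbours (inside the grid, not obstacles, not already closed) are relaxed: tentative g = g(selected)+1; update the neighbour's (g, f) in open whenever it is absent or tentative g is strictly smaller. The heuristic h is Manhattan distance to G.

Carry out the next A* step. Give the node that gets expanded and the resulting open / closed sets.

expanded=(2,2); open=[(1,0) g=1 f=9, (1,1) g=2 f=9, (2,3) g=3 f=7, (3,1) g=2 f=7, (3,2) g=3 f=7]; closed=[(2,0), (2,1), (2,2)]

step 1: expand (2,2) (f=7, h=5) → closed; open now [(1,0) g=1 f=9, (1,1) g=2 f=9, (2,3) g=3 f=7, (3,1) g=2 f=7, (3,2) g=3 f=7]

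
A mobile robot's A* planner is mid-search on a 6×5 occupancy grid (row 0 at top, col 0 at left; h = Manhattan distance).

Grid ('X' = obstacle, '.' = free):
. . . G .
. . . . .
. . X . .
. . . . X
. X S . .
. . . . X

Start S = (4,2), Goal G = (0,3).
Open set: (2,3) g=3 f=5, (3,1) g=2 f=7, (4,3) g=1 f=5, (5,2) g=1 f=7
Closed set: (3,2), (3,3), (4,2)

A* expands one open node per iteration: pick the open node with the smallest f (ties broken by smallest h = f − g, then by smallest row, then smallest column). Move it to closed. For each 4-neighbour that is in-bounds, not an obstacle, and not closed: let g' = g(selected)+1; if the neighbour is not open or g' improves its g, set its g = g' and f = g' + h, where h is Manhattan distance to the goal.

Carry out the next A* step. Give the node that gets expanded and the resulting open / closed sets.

expanded=(2,3); open=[(1,3) g=4 f=5, (2,4) g=4 f=7, (3,1) g=2 f=7, (4,3) g=1 f=5, (5,2) g=1 f=7]; closed=[(2,3), (3,2), (3,3), (4,2)]

step 1: expand (2,3) (f=5, h=2) → closed; open now [(1,3) g=4 f=5, (2,4) g=4 f=7, (3,1) g=2 f=7, (4,3) g=1 f=5, (5,2) g=1 f=7]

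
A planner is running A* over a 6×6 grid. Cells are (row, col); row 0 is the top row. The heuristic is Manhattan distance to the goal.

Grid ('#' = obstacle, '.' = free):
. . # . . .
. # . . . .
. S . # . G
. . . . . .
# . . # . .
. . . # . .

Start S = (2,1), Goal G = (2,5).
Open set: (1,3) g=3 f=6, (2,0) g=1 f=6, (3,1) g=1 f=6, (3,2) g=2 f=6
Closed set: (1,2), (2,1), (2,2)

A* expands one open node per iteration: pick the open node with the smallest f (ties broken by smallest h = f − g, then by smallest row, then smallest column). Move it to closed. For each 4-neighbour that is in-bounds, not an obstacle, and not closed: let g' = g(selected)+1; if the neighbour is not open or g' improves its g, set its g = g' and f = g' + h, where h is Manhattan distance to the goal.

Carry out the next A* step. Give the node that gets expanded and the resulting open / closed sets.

step 1: expand (1,3) (f=6, h=3) → closed; open now [(0,3) g=4 f=8, (1,4) g=4 f=6, (2,0) g=1 f=6, (3,1) g=1 f=6, (3,2) g=2 f=6]

expanded=(1,3); open=[(0,3) g=4 f=8, (1,4) g=4 f=6, (2,0) g=1 f=6, (3,1) g=1 f=6, (3,2) g=2 f=6]; closed=[(1,2), (1,3), (2,1), (2,2)]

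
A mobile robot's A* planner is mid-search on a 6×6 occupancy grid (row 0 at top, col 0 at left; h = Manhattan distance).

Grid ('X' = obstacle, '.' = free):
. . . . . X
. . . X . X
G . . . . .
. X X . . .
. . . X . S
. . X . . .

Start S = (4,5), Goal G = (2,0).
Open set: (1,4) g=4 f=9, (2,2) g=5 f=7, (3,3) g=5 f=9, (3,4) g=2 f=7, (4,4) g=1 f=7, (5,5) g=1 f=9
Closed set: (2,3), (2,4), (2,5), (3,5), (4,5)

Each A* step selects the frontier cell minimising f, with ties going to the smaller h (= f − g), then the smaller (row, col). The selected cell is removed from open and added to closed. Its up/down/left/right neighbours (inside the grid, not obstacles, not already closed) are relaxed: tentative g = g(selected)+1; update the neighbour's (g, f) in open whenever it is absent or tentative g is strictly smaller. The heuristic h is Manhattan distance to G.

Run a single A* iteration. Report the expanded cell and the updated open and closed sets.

step 1: expand (2,2) (f=7, h=2) → closed; open now [(1,2) g=6 f=9, (1,4) g=4 f=9, (2,1) g=6 f=7, (3,3) g=5 f=9, (3,4) g=2 f=7, (4,4) g=1 f=7, (5,5) g=1 f=9]

expanded=(2,2); open=[(1,2) g=6 f=9, (1,4) g=4 f=9, (2,1) g=6 f=7, (3,3) g=5 f=9, (3,4) g=2 f=7, (4,4) g=1 f=7, (5,5) g=1 f=9]; closed=[(2,2), (2,3), (2,4), (2,5), (3,5), (4,5)]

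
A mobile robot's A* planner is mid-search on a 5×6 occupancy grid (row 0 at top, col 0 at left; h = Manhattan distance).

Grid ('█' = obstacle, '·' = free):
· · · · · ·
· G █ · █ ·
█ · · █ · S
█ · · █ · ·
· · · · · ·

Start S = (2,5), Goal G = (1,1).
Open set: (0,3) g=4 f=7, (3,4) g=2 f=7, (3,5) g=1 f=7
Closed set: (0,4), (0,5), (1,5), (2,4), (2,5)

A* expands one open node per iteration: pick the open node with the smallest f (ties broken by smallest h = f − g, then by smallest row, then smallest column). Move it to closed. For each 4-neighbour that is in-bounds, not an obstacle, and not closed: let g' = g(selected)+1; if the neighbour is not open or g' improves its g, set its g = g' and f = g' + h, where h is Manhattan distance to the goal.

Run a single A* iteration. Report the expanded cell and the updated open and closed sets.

expanded=(0,3); open=[(0,2) g=5 f=7, (1,3) g=5 f=7, (3,4) g=2 f=7, (3,5) g=1 f=7]; closed=[(0,3), (0,4), (0,5), (1,5), (2,4), (2,5)]

step 1: expand (0,3) (f=7, h=3) → closed; open now [(0,2) g=5 f=7, (1,3) g=5 f=7, (3,4) g=2 f=7, (3,5) g=1 f=7]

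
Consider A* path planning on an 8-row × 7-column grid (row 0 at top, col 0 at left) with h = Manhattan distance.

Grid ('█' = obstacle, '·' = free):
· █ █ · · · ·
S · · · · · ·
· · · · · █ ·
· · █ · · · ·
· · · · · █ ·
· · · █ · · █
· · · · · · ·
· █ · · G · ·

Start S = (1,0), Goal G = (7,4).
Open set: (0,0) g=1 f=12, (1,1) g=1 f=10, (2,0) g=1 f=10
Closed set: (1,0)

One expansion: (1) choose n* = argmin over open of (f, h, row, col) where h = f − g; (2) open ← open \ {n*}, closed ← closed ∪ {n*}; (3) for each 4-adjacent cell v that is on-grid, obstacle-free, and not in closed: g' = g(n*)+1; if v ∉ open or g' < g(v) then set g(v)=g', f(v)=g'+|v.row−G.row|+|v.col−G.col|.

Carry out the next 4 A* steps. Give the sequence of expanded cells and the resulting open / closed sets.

step 1: expand (1,1) (f=10, h=9) → closed; open now [(0,0) g=1 f=12, (1,2) g=2 f=10, (2,0) g=1 f=10, (2,1) g=2 f=10]
step 2: expand (1,2) (f=10, h=8) → closed; open now [(0,0) g=1 f=12, (1,3) g=3 f=10, (2,0) g=1 f=10, (2,1) g=2 f=10, (2,2) g=3 f=10]
step 3: expand (1,3) (f=10, h=7) → closed; open now [(0,0) g=1 f=12, (0,3) g=4 f=12, (1,4) g=4 f=10, (2,0) g=1 f=10, (2,1) g=2 f=10, (2,2) g=3 f=10, (2,3) g=4 f=10]
step 4: expand (1,4) (f=10, h=6) → closed; open now [(0,0) g=1 f=12, (0,3) g=4 f=12, (0,4) g=5 f=12, (1,5) g=5 f=12, (2,0) g=1 f=10, (2,1) g=2 f=10, (2,2) g=3 f=10, (2,3) g=4 f=10, (2,4) g=5 f=10]

order=[(1,1) → (1,2) → (1,3) → (1,4)]; open=[(0,0) g=1 f=12, (0,3) g=4 f=12, (0,4) g=5 f=12, (1,5) g=5 f=12, (2,0) g=1 f=10, (2,1) g=2 f=10, (2,2) g=3 f=10, (2,3) g=4 f=10, (2,4) g=5 f=10]; closed=[(1,0), (1,1), (1,2), (1,3), (1,4)]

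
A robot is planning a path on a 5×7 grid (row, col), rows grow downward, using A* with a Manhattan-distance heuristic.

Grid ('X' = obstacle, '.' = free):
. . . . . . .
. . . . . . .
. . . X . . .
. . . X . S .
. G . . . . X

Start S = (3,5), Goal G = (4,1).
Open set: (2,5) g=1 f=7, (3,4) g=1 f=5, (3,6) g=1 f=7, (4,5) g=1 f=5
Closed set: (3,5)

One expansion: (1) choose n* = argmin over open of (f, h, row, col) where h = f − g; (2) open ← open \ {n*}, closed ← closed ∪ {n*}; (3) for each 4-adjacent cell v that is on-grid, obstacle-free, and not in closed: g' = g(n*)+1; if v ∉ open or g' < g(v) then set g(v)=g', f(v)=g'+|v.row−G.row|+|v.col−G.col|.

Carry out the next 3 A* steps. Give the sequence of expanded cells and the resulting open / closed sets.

step 1: expand (3,4) (f=5, h=4) → closed; open now [(2,4) g=2 f=7, (2,5) g=1 f=7, (3,6) g=1 f=7, (4,4) g=2 f=5, (4,5) g=1 f=5]
step 2: expand (4,4) (f=5, h=3) → closed; open now [(2,4) g=2 f=7, (2,5) g=1 f=7, (3,6) g=1 f=7, (4,3) g=3 f=5, (4,5) g=1 f=5]
step 3: expand (4,3) (f=5, h=2) → closed; open now [(2,4) g=2 f=7, (2,5) g=1 f=7, (3,6) g=1 f=7, (4,2) g=4 f=5, (4,5) g=1 f=5]

order=[(3,4) → (4,4) → (4,3)]; open=[(2,4) g=2 f=7, (2,5) g=1 f=7, (3,6) g=1 f=7, (4,2) g=4 f=5, (4,5) g=1 f=5]; closed=[(3,4), (3,5), (4,3), (4,4)]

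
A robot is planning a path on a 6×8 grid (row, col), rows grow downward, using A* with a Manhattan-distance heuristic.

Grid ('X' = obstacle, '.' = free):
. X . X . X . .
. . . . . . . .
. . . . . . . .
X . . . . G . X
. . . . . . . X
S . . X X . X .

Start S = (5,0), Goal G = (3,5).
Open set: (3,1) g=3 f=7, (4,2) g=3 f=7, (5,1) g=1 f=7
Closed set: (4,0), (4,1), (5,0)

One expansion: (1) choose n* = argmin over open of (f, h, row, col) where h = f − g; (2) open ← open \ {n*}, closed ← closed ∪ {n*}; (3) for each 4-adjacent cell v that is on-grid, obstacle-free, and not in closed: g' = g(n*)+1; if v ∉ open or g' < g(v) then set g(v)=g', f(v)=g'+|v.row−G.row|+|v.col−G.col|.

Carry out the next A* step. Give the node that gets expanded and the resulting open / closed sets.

expanded=(3,1); open=[(2,1) g=4 f=9, (3,2) g=4 f=7, (4,2) g=3 f=7, (5,1) g=1 f=7]; closed=[(3,1), (4,0), (4,1), (5,0)]

step 1: expand (3,1) (f=7, h=4) → closed; open now [(2,1) g=4 f=9, (3,2) g=4 f=7, (4,2) g=3 f=7, (5,1) g=1 f=7]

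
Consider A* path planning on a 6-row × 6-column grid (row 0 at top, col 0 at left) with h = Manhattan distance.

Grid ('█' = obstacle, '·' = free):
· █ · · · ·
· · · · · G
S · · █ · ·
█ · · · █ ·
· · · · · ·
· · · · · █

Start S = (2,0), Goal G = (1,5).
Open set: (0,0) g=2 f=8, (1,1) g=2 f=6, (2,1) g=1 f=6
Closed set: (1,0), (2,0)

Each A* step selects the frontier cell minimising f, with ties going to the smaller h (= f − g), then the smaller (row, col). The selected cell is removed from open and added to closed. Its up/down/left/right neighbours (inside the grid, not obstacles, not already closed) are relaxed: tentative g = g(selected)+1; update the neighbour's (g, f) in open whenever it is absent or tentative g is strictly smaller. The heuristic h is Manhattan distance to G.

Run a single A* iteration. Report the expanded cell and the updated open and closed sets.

expanded=(1,1); open=[(0,0) g=2 f=8, (1,2) g=3 f=6, (2,1) g=1 f=6]; closed=[(1,0), (1,1), (2,0)]

step 1: expand (1,1) (f=6, h=4) → closed; open now [(0,0) g=2 f=8, (1,2) g=3 f=6, (2,1) g=1 f=6]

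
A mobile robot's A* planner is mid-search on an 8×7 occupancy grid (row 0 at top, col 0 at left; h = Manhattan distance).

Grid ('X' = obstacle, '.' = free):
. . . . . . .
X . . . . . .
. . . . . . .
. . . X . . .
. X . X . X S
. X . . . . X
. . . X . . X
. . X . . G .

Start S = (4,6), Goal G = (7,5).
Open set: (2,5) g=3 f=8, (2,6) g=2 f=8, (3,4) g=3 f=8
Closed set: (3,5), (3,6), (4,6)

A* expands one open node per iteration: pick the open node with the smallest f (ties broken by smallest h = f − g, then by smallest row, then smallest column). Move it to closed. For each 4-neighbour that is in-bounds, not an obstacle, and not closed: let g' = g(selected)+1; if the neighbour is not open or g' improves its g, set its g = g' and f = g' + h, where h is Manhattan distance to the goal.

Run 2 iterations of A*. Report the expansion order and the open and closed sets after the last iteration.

step 1: expand (2,5) (f=8, h=5) → closed; open now [(1,5) g=4 f=10, (2,4) g=4 f=10, (2,6) g=2 f=8, (3,4) g=3 f=8]
step 2: expand (3,4) (f=8, h=5) → closed; open now [(1,5) g=4 f=10, (2,4) g=4 f=10, (2,6) g=2 f=8, (4,4) g=4 f=8]

order=[(2,5) → (3,4)]; open=[(1,5) g=4 f=10, (2,4) g=4 f=10, (2,6) g=2 f=8, (4,4) g=4 f=8]; closed=[(2,5), (3,4), (3,5), (3,6), (4,6)]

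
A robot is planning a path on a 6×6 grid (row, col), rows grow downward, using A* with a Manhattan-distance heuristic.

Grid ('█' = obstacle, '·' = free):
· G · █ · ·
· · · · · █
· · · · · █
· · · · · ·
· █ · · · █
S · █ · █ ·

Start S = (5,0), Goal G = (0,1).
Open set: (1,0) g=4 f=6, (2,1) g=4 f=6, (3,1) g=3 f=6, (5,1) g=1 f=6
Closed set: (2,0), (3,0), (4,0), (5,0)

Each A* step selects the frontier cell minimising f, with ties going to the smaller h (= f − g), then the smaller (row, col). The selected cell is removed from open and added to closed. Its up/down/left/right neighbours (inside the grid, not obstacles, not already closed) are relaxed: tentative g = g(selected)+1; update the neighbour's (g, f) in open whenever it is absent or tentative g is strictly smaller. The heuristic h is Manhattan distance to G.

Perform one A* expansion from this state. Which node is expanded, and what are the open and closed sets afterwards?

step 1: expand (1,0) (f=6, h=2) → closed; open now [(0,0) g=5 f=6, (1,1) g=5 f=6, (2,1) g=4 f=6, (3,1) g=3 f=6, (5,1) g=1 f=6]

expanded=(1,0); open=[(0,0) g=5 f=6, (1,1) g=5 f=6, (2,1) g=4 f=6, (3,1) g=3 f=6, (5,1) g=1 f=6]; closed=[(1,0), (2,0), (3,0), (4,0), (5,0)]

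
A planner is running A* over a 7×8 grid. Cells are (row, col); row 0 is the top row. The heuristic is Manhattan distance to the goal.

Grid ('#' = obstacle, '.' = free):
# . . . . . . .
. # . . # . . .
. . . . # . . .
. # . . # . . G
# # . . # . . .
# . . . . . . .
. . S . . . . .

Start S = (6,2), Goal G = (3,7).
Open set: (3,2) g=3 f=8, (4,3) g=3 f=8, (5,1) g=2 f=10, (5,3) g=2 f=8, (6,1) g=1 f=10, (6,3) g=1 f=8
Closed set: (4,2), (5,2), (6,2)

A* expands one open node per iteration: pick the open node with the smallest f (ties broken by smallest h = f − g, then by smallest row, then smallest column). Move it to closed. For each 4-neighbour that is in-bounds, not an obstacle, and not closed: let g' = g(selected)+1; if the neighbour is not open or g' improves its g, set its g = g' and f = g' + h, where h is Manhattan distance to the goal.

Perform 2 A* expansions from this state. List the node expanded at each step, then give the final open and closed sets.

step 1: expand (3,2) (f=8, h=5) → closed; open now [(2,2) g=4 f=10, (3,3) g=4 f=8, (4,3) g=3 f=8, (5,1) g=2 f=10, (5,3) g=2 f=8, (6,1) g=1 f=10, (6,3) g=1 f=8]
step 2: expand (3,3) (f=8, h=4) → closed; open now [(2,2) g=4 f=10, (2,3) g=5 f=10, (4,3) g=3 f=8, (5,1) g=2 f=10, (5,3) g=2 f=8, (6,1) g=1 f=10, (6,3) g=1 f=8]

order=[(3,2) → (3,3)]; open=[(2,2) g=4 f=10, (2,3) g=5 f=10, (4,3) g=3 f=8, (5,1) g=2 f=10, (5,3) g=2 f=8, (6,1) g=1 f=10, (6,3) g=1 f=8]; closed=[(3,2), (3,3), (4,2), (5,2), (6,2)]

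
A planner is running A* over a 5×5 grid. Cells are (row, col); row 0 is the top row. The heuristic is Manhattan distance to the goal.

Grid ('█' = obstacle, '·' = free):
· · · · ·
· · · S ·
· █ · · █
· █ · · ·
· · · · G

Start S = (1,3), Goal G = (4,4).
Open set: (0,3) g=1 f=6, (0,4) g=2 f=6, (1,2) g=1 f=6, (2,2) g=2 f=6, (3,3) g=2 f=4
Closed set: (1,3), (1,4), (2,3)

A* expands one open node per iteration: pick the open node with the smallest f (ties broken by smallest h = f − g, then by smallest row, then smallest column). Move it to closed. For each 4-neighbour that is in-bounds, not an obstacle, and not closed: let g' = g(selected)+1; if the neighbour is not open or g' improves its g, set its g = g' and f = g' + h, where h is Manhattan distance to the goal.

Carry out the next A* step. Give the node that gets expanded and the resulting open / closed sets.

step 1: expand (3,3) (f=4, h=2) → closed; open now [(0,3) g=1 f=6, (0,4) g=2 f=6, (1,2) g=1 f=6, (2,2) g=2 f=6, (3,2) g=3 f=6, (3,4) g=3 f=4, (4,3) g=3 f=4]

expanded=(3,3); open=[(0,3) g=1 f=6, (0,4) g=2 f=6, (1,2) g=1 f=6, (2,2) g=2 f=6, (3,2) g=3 f=6, (3,4) g=3 f=4, (4,3) g=3 f=4]; closed=[(1,3), (1,4), (2,3), (3,3)]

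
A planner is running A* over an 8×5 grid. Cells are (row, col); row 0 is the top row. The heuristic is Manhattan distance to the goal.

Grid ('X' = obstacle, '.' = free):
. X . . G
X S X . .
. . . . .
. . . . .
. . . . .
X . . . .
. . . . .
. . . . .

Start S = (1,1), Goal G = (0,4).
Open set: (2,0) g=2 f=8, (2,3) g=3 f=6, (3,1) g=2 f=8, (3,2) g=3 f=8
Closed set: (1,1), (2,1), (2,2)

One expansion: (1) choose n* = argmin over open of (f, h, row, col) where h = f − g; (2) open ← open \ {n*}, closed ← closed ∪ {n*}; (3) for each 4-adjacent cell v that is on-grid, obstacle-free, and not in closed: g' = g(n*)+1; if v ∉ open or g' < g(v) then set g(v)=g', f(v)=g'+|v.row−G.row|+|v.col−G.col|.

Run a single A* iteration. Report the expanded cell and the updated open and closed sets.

step 1: expand (2,3) (f=6, h=3) → closed; open now [(1,3) g=4 f=6, (2,0) g=2 f=8, (2,4) g=4 f=6, (3,1) g=2 f=8, (3,2) g=3 f=8, (3,3) g=4 f=8]

expanded=(2,3); open=[(1,3) g=4 f=6, (2,0) g=2 f=8, (2,4) g=4 f=6, (3,1) g=2 f=8, (3,2) g=3 f=8, (3,3) g=4 f=8]; closed=[(1,1), (2,1), (2,2), (2,3)]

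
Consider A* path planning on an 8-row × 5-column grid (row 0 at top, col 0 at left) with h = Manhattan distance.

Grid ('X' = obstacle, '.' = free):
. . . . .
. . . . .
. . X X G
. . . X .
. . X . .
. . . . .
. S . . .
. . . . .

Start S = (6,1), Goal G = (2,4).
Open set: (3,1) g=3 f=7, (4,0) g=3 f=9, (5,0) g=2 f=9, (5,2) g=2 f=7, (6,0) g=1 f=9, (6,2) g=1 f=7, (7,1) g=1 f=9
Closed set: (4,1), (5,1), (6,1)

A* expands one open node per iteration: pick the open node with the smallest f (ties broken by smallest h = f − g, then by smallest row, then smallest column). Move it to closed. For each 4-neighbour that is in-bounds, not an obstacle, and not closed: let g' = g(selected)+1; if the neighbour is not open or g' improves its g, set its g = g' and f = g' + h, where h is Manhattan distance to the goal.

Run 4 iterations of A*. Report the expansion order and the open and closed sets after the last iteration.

order=[(3,1) → (2,1) → (3,2) → (5,2)]; open=[(1,1) g=5 f=9, (2,0) g=5 f=9, (3,0) g=4 f=9, (4,0) g=3 f=9, (5,0) g=2 f=9, (5,3) g=3 f=7, (6,0) g=1 f=9, (6,2) g=1 f=7, (7,1) g=1 f=9]; closed=[(2,1), (3,1), (3,2), (4,1), (5,1), (5,2), (6,1)]

step 1: expand (3,1) (f=7, h=4) → closed; open now [(2,1) g=4 f=7, (3,0) g=4 f=9, (3,2) g=4 f=7, (4,0) g=3 f=9, (5,0) g=2 f=9, (5,2) g=2 f=7, (6,0) g=1 f=9, (6,2) g=1 f=7, (7,1) g=1 f=9]
step 2: expand (2,1) (f=7, h=3) → closed; open now [(1,1) g=5 f=9, (2,0) g=5 f=9, (3,0) g=4 f=9, (3,2) g=4 f=7, (4,0) g=3 f=9, (5,0) g=2 f=9, (5,2) g=2 f=7, (6,0) g=1 f=9, (6,2) g=1 f=7, (7,1) g=1 f=9]
step 3: expand (3,2) (f=7, h=3) → closed; open now [(1,1) g=5 f=9, (2,0) g=5 f=9, (3,0) g=4 f=9, (4,0) g=3 f=9, (5,0) g=2 f=9, (5,2) g=2 f=7, (6,0) g=1 f=9, (6,2) g=1 f=7, (7,1) g=1 f=9]
step 4: expand (5,2) (f=7, h=5) → closed; open now [(1,1) g=5 f=9, (2,0) g=5 f=9, (3,0) g=4 f=9, (4,0) g=3 f=9, (5,0) g=2 f=9, (5,3) g=3 f=7, (6,0) g=1 f=9, (6,2) g=1 f=7, (7,1) g=1 f=9]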